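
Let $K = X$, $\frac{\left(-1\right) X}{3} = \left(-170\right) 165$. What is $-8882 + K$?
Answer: $75268$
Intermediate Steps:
$X = 84150$ ($X = - 3 \left(\left(-170\right) 165\right) = \left(-3\right) \left(-28050\right) = 84150$)
$K = 84150$
$-8882 + K = -8882 + 84150 = 75268$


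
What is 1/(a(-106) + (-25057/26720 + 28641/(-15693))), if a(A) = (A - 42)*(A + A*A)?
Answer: -139772320/230238942565807 ≈ -6.0707e-7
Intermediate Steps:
a(A) = (-42 + A)*(A + A**2)
1/(a(-106) + (-25057/26720 + 28641/(-15693))) = 1/(-106*(-42 + (-106)**2 - 41*(-106)) + (-25057/26720 + 28641/(-15693))) = 1/(-106*(-42 + 11236 + 4346) + (-25057*1/26720 + 28641*(-1/15693))) = 1/(-106*15540 + (-25057/26720 - 9547/5231)) = 1/(-1647240 - 386169007/139772320) = 1/(-230238942565807/139772320) = -139772320/230238942565807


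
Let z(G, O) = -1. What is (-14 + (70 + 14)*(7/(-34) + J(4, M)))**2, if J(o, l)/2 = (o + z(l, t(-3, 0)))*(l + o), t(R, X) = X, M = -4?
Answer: 283024/289 ≈ 979.32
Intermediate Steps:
J(o, l) = 2*(-1 + o)*(l + o) (J(o, l) = 2*((o - 1)*(l + o)) = 2*((-1 + o)*(l + o)) = 2*(-1 + o)*(l + o))
(-14 + (70 + 14)*(7/(-34) + J(4, M)))**2 = (-14 + (70 + 14)*(7/(-34) + (-2*(-4) - 2*4 + 2*4**2 + 2*(-4)*4)))**2 = (-14 + 84*(7*(-1/34) + (8 - 8 + 2*16 - 32)))**2 = (-14 + 84*(-7/34 + (8 - 8 + 32 - 32)))**2 = (-14 + 84*(-7/34 + 0))**2 = (-14 + 84*(-7/34))**2 = (-14 - 294/17)**2 = (-532/17)**2 = 283024/289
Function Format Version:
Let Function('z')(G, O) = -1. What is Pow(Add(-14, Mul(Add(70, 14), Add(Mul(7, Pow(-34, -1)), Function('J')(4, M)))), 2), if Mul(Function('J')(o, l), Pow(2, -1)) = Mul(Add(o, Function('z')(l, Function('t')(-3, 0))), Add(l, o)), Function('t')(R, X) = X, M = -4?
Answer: Rational(283024, 289) ≈ 979.32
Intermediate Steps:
Function('J')(o, l) = Mul(2, Add(-1, o), Add(l, o)) (Function('J')(o, l) = Mul(2, Mul(Add(o, -1), Add(l, o))) = Mul(2, Mul(Add(-1, o), Add(l, o))) = Mul(2, Add(-1, o), Add(l, o)))
Pow(Add(-14, Mul(Add(70, 14), Add(Mul(7, Pow(-34, -1)), Function('J')(4, M)))), 2) = Pow(Add(-14, Mul(Add(70, 14), Add(Mul(7, Pow(-34, -1)), Add(Mul(-2, -4), Mul(-2, 4), Mul(2, Pow(4, 2)), Mul(2, -4, 4))))), 2) = Pow(Add(-14, Mul(84, Add(Mul(7, Rational(-1, 34)), Add(8, -8, Mul(2, 16), -32)))), 2) = Pow(Add(-14, Mul(84, Add(Rational(-7, 34), Add(8, -8, 32, -32)))), 2) = Pow(Add(-14, Mul(84, Add(Rational(-7, 34), 0))), 2) = Pow(Add(-14, Mul(84, Rational(-7, 34))), 2) = Pow(Add(-14, Rational(-294, 17)), 2) = Pow(Rational(-532, 17), 2) = Rational(283024, 289)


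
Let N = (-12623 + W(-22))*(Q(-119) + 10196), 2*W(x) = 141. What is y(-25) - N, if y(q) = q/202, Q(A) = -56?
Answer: 25711034675/202 ≈ 1.2728e+8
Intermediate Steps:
W(x) = 141/2 (W(x) = (½)*141 = 141/2)
y(q) = q/202 (y(q) = q*(1/202) = q/202)
N = -127282350 (N = (-12623 + 141/2)*(-56 + 10196) = -25105/2*10140 = -127282350)
y(-25) - N = (1/202)*(-25) - 1*(-127282350) = -25/202 + 127282350 = 25711034675/202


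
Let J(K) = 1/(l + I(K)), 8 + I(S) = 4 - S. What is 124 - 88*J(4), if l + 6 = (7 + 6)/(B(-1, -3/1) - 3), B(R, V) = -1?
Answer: 8908/69 ≈ 129.10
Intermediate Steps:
I(S) = -4 - S (I(S) = -8 + (4 - S) = -4 - S)
l = -37/4 (l = -6 + (7 + 6)/(-1 - 3) = -6 + 13/(-4) = -6 + 13*(-¼) = -6 - 13/4 = -37/4 ≈ -9.2500)
J(K) = 1/(-53/4 - K) (J(K) = 1/(-37/4 + (-4 - K)) = 1/(-53/4 - K))
124 - 88*J(4) = 124 - (-352)/(53 + 4*4) = 124 - (-352)/(53 + 16) = 124 - (-352)/69 = 124 - 88*(-4/69) = 124 + 352/69 = 8908/69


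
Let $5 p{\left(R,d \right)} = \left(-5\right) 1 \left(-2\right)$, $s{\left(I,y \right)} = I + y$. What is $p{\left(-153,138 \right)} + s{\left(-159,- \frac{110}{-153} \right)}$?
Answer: $- \frac{23911}{153} \approx -156.28$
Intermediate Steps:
$p{\left(R,d \right)} = 2$ ($p{\left(R,d \right)} = \frac{\left(-5\right) 1 \left(-2\right)}{5} = \frac{\left(-5\right) \left(-2\right)}{5} = \frac{1}{5} \cdot 10 = 2$)
$p{\left(-153,138 \right)} + s{\left(-159,- \frac{110}{-153} \right)} = 2 - \left(159 + \frac{110}{-153}\right) = 2 - \frac{24217}{153} = - \frac{23911}{153}$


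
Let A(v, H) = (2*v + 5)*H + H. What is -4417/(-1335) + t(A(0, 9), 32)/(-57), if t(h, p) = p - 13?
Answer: 1324/445 ≈ 2.9753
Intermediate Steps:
A(v, H) = H + H*(5 + 2*v) (A(v, H) = (5 + 2*v)*H + H = H*(5 + 2*v) + H = H + H*(5 + 2*v))
t(h, p) = -13 + p
-4417/(-1335) + t(A(0, 9), 32)/(-57) = -4417/(-1335) + (-13 + 32)/(-57) = -4417*(-1/1335) + 19*(-1/57) = 4417/1335 - ⅓ = 1324/445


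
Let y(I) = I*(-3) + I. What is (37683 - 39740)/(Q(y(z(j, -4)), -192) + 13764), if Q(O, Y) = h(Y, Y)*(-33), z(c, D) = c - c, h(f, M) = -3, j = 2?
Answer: -2057/13863 ≈ -0.14838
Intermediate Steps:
z(c, D) = 0
y(I) = -2*I (y(I) = -3*I + I = -2*I)
Q(O, Y) = 99 (Q(O, Y) = -3*(-33) = 99)
(37683 - 39740)/(Q(y(z(j, -4)), -192) + 13764) = (37683 - 39740)/(99 + 13764) = -2057/13863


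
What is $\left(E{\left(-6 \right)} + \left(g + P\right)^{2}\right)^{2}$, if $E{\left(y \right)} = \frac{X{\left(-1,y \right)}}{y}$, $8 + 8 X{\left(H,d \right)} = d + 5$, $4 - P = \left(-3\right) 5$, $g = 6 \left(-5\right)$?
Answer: $\frac{3759721}{256} \approx 14686.0$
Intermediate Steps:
$g = -30$
$P = 19$ ($P = 4 - \left(-3\right) 5 = 4 - -15 = 4 + 15 = 19$)
$X{\left(H,d \right)} = - \frac{3}{8} + \frac{d}{8}$ ($X{\left(H,d \right)} = -1 + \frac{d + 5}{8} = -1 + \frac{5 + d}{8} = -1 + \left(\frac{5}{8} + \frac{d}{8}\right) = - \frac{3}{8} + \frac{d}{8}$)
$E{\left(y \right)} = \frac{- \frac{3}{8} + \frac{y}{8}}{y}$
$\left(E{\left(-6 \right)} + \left(g + P\right)^{2}\right)^{2} = \left(\frac{-3 - 6}{8 \left(-6\right)} + \left(-30 + 19\right)^{2}\right)^{2} = \left(\frac{1}{8} \left(- \frac{1}{6}\right) \left(-9\right) + \left(-11\right)^{2}\right)^{2} = \left(\frac{3}{16} + 121\right)^{2} = \left(\frac{1939}{16}\right)^{2} = \frac{3759721}{256}$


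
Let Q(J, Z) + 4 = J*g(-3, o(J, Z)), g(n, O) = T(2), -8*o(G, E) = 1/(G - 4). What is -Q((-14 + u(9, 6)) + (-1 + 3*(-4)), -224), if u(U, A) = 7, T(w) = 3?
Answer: 64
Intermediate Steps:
o(G, E) = -1/(8*(-4 + G)) (o(G, E) = -1/(8*(G - 4)) = -1/(8*(-4 + G)))
g(n, O) = 3
Q(J, Z) = -4 + 3*J (Q(J, Z) = -4 + J*3 = -4 + 3*J)
-Q((-14 + u(9, 6)) + (-1 + 3*(-4)), -224) = -(-4 + 3*((-14 + 7) + (-1 + 3*(-4)))) = -(-4 + 3*(-7 + (-1 - 12))) = -(-4 + 3*(-7 - 13)) = -(-4 + 3*(-20)) = -(-4 - 60) = -1*(-64) = 64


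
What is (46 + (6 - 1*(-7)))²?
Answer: 3481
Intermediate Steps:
(46 + (6 - 1*(-7)))² = (46 + (6 + 7))² = (46 + 13)² = 59² = 3481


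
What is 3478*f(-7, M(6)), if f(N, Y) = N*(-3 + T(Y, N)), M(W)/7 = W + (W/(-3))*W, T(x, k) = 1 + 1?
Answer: 24346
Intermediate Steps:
T(x, k) = 2
M(W) = 7*W - 7*W²/3 (M(W) = 7*(W + (W/(-3))*W) = 7*(W + (W*(-⅓))*W) = 7*(W + (-W/3)*W) = 7*(W - W²/3) = 7*W - 7*W²/3)
f(N, Y) = -N (f(N, Y) = N*(-3 + 2) = N*(-1) = -N)
3478*f(-7, M(6)) = 3478*(-1*(-7)) = 3478*7 = 24346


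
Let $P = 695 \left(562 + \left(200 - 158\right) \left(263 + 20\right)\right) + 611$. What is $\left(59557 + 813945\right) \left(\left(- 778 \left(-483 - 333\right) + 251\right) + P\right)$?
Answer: $8112274219140$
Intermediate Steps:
$P = 8651971$ ($P = 695 \left(562 + 42 \cdot 283\right) + 611 = 695 \left(562 + 11886\right) + 611 = 695 \cdot 12448 + 611 = 8651360 + 611 = 8651971$)
$\left(59557 + 813945\right) \left(\left(- 778 \left(-483 - 333\right) + 251\right) + P\right) = \left(59557 + 813945\right) \left(\left(- 778 \left(-483 - 333\right) + 251\right) + 8651971\right) = 873502 \left(\left(\left(-778\right) \left(-816\right) + 251\right) + 8651971\right) = 873502 \left(\left(634848 + 251\right) + 8651971\right) = 873502 \left(635099 + 8651971\right) = 873502 \cdot 9287070 = 8112274219140$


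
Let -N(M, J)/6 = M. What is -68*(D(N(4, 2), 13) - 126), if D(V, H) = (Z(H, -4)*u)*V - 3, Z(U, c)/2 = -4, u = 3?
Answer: -30396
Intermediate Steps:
Z(U, c) = -8 (Z(U, c) = 2*(-4) = -8)
N(M, J) = -6*M
D(V, H) = -3 - 24*V (D(V, H) = (-8*3)*V - 3 = -24*V - 3 = -3 - 24*V)
-68*(D(N(4, 2), 13) - 126) = -68*((-3 - (-144)*4) - 126) = -68*((-3 - 24*(-24)) - 126) = -68*((-3 + 576) - 126) = -68*(573 - 126) = -68*447 = -30396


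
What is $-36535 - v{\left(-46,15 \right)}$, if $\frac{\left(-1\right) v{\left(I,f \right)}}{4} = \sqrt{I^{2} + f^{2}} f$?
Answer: $-36535 + 60 \sqrt{2341} \approx -33632.0$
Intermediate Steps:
$v{\left(I,f \right)} = - 4 f \sqrt{I^{2} + f^{2}}$ ($v{\left(I,f \right)} = - 4 \sqrt{I^{2} + f^{2}} f = - 4 f \sqrt{I^{2} + f^{2}}$)
$-36535 - v{\left(-46,15 \right)} = -36535 - \left(-4\right) 15 \sqrt{\left(-46\right)^{2} + 15^{2}} = -36535 - \left(-4\right) 15 \sqrt{2116 + 225} = -36535 - \left(-4\right) 15 \sqrt{2341} = -36535 - - 60 \sqrt{2341} = -36535 + 60 \sqrt{2341}$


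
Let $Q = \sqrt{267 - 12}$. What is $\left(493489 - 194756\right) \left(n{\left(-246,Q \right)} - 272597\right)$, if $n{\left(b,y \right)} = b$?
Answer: $-81507207919$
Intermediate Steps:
$Q = \sqrt{255} \approx 15.969$
$\left(493489 - 194756\right) \left(n{\left(-246,Q \right)} - 272597\right) = \left(493489 - 194756\right) \left(-246 - 272597\right) = 298733 \left(-272843\right) = -81507207919$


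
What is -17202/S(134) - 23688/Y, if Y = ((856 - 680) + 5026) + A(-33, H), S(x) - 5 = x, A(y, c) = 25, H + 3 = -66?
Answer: -93207486/726553 ≈ -128.29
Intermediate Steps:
H = -69 (H = -3 - 66 = -69)
S(x) = 5 + x
Y = 5227 (Y = ((856 - 680) + 5026) + 25 = (176 + 5026) + 25 = 5202 + 25 = 5227)
-17202/S(134) - 23688/Y = -17202/(5 + 134) - 23688/5227 = -17202/139 - 23688*1/5227 = -17202*1/139 - 23688/5227 = -17202/139 - 23688/5227 = -93207486/726553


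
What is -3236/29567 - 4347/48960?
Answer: -31884701/160844480 ≈ -0.19823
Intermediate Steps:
-3236/29567 - 4347/48960 = -3236*1/29567 - 4347*1/48960 = -3236/29567 - 483/5440 = -31884701/160844480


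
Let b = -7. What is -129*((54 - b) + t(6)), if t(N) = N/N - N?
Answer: -7224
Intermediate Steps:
t(N) = 1 - N
-129*((54 - b) + t(6)) = -129*((54 - 1*(-7)) + (1 - 1*6)) = -129*((54 + 7) + (1 - 6)) = -129*(61 - 5) = -129*56 = -7224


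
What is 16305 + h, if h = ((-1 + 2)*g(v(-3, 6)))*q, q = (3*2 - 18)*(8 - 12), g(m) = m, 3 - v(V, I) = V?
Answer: 16593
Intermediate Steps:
v(V, I) = 3 - V
q = 48 (q = (6 - 18)*(-4) = -12*(-4) = 48)
h = 288 (h = ((-1 + 2)*(3 - 1*(-3)))*48 = (1*(3 + 3))*48 = (1*6)*48 = 6*48 = 288)
16305 + h = 16305 + 288 = 16593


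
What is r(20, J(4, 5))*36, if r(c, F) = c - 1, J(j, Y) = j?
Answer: 684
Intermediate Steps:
r(c, F) = -1 + c
r(20, J(4, 5))*36 = (-1 + 20)*36 = 19*36 = 684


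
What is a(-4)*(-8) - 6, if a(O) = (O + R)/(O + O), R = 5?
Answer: -5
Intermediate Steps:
a(O) = (5 + O)/(2*O) (a(O) = (O + 5)/(O + O) = (5 + O)/((2*O)) = (5 + O)*(1/(2*O)) = (5 + O)/(2*O))
a(-4)*(-8) - 6 = ((½)*(5 - 4)/(-4))*(-8) - 6 = ((½)*(-¼)*1)*(-8) - 6 = -⅛*(-8) - 6 = 1 - 6 = -5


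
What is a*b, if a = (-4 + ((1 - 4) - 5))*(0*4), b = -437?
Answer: 0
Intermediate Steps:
a = 0 (a = (-4 + (-3 - 5))*0 = (-4 - 8)*0 = -12*0 = 0)
a*b = 0*(-437) = 0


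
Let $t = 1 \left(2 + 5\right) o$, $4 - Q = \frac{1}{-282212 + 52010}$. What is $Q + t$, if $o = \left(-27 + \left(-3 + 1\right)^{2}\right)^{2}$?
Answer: $\frac{853358815}{230202} \approx 3707.0$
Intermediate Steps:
$o = 529$ ($o = \left(-27 + \left(-2\right)^{2}\right)^{2} = \left(-27 + 4\right)^{2} = \left(-23\right)^{2} = 529$)
$Q = \frac{920809}{230202}$ ($Q = 4 - \frac{1}{-282212 + 52010} = 4 - \frac{1}{-230202} = 4 - - \frac{1}{230202} = 4 + \frac{1}{230202} = \frac{920809}{230202} \approx 4.0$)
$t = 3703$ ($t = 1 \left(2 + 5\right) 529 = 1 \cdot 7 \cdot 529 = 7 \cdot 529 = 3703$)
$Q + t = \frac{920809}{230202} + 3703 = \frac{853358815}{230202}$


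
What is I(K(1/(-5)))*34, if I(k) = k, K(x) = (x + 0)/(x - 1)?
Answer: 17/3 ≈ 5.6667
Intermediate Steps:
K(x) = x/(-1 + x)
I(K(1/(-5)))*34 = (1/((-5)*(-1 + 1/(-5))))*34 = -1/(5*(-1 - ⅕))*34 = -1/(5*(-6/5))*34 = -⅕*(-⅚)*34 = (⅙)*34 = 17/3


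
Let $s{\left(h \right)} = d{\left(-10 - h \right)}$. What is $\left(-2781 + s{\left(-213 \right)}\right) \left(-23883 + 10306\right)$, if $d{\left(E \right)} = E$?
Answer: $35001506$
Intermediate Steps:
$s{\left(h \right)} = -10 - h$
$\left(-2781 + s{\left(-213 \right)}\right) \left(-23883 + 10306\right) = \left(-2781 - -203\right) \left(-23883 + 10306\right) = \left(-2781 + \left(-10 + 213\right)\right) \left(-13577\right) = \left(-2781 + 203\right) \left(-13577\right) = \left(-2578\right) \left(-13577\right) = 35001506$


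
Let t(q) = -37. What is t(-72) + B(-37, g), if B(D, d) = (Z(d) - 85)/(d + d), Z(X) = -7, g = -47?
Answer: -1693/47 ≈ -36.021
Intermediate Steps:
B(D, d) = -46/d (B(D, d) = (-7 - 85)/(d + d) = -92*1/(2*d) = -46/d)
t(-72) + B(-37, g) = -37 - 46/(-47) = -37 - 46*(-1/47) = -37 + 46/47 = -1693/47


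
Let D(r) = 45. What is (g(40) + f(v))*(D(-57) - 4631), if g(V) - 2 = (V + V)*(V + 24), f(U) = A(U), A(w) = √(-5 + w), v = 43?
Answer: -23489492 - 4586*√38 ≈ -2.3518e+7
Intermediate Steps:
f(U) = √(-5 + U)
g(V) = 2 + 2*V*(24 + V) (g(V) = 2 + (V + V)*(V + 24) = 2 + (2*V)*(24 + V) = 2 + 2*V*(24 + V))
(g(40) + f(v))*(D(-57) - 4631) = ((2 + 2*40² + 48*40) + √(-5 + 43))*(45 - 4631) = ((2 + 2*1600 + 1920) + √38)*(-4586) = ((2 + 3200 + 1920) + √38)*(-4586) = (5122 + √38)*(-4586) = -23489492 - 4586*√38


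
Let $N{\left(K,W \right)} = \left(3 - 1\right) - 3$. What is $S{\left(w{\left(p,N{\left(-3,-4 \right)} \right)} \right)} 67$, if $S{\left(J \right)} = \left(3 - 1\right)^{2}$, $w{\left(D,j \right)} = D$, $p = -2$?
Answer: $268$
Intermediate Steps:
$N{\left(K,W \right)} = -1$ ($N{\left(K,W \right)} = 2 - 3 = -1$)
$S{\left(J \right)} = 4$ ($S{\left(J \right)} = 2^{2} = 4$)
$S{\left(w{\left(p,N{\left(-3,-4 \right)} \right)} \right)} 67 = 4 \cdot 67 = 268$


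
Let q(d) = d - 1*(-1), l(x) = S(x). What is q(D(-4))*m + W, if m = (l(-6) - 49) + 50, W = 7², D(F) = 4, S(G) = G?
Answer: 24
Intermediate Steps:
l(x) = x
q(d) = 1 + d (q(d) = d + 1 = 1 + d)
W = 49
m = -5 (m = (-6 - 49) + 50 = -55 + 50 = -5)
q(D(-4))*m + W = (1 + 4)*(-5) + 49 = 5*(-5) + 49 = -25 + 49 = 24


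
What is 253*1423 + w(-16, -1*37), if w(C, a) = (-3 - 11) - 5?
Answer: 360000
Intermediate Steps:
w(C, a) = -19 (w(C, a) = -14 - 5 = -19)
253*1423 + w(-16, -1*37) = 253*1423 - 19 = 360019 - 19 = 360000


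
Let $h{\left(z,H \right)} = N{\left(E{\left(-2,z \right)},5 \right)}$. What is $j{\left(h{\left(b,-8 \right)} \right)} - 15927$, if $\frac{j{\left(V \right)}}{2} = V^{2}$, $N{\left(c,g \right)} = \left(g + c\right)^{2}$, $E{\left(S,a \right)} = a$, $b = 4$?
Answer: $-2805$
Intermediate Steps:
$N{\left(c,g \right)} = \left(c + g\right)^{2}$
$h{\left(z,H \right)} = \left(5 + z\right)^{2}$ ($h{\left(z,H \right)} = \left(z + 5\right)^{2} = \left(5 + z\right)^{2}$)
$j{\left(V \right)} = 2 V^{2}$
$j{\left(h{\left(b,-8 \right)} \right)} - 15927 = 2 \left(\left(5 + 4\right)^{2}\right)^{2} - 15927 = 2 \left(9^{2}\right)^{2} - 15927 = 2 \cdot 81^{2} - 15927 = 2 \cdot 6561 - 15927 = 13122 - 15927 = -2805$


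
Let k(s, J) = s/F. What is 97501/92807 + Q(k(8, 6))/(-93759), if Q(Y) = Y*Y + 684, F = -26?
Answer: 118015397299/113119389669 ≈ 1.0433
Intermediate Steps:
k(s, J) = -s/26 (k(s, J) = s/(-26) = s*(-1/26) = -s/26)
Q(Y) = 684 + Y**2 (Q(Y) = Y**2 + 684 = 684 + Y**2)
97501/92807 + Q(k(8, 6))/(-93759) = 97501/92807 + (684 + (-1/26*8)**2)/(-93759) = 97501*(1/92807) + (684 + (-4/13)**2)*(-1/93759) = 97501/92807 + (684 + 16/169)*(-1/93759) = 97501/92807 + (115612/169)*(-1/93759) = 97501/92807 - 115612/15845271 = 118015397299/113119389669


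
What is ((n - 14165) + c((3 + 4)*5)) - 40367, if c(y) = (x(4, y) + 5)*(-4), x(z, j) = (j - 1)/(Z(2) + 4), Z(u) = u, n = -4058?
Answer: -175898/3 ≈ -58633.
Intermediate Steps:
x(z, j) = -⅙ + j/6 (x(z, j) = (j - 1)/(2 + 4) = (-1 + j)/6 = (-1 + j)*(⅙) = -⅙ + j/6)
c(y) = -58/3 - 2*y/3 (c(y) = ((-⅙ + y/6) + 5)*(-4) = (29/6 + y/6)*(-4) = -58/3 - 2*y/3)
((n - 14165) + c((3 + 4)*5)) - 40367 = ((-4058 - 14165) + (-58/3 - 2*(3 + 4)*5/3)) - 40367 = (-18223 + (-58/3 - 14*5/3)) - 40367 = (-18223 + (-58/3 - ⅔*35)) - 40367 = (-18223 + (-58/3 - 70/3)) - 40367 = (-18223 - 128/3) - 40367 = -54797/3 - 40367 = -175898/3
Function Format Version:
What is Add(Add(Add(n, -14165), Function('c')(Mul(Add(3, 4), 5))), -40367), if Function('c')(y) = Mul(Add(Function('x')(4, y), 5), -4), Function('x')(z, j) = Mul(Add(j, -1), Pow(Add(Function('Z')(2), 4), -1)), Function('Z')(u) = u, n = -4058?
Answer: Rational(-175898, 3) ≈ -58633.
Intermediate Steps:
Function('x')(z, j) = Add(Rational(-1, 6), Mul(Rational(1, 6), j)) (Function('x')(z, j) = Mul(Add(j, -1), Pow(Add(2, 4), -1)) = Mul(Add(-1, j), Pow(6, -1)) = Mul(Add(-1, j), Rational(1, 6)) = Add(Rational(-1, 6), Mul(Rational(1, 6), j)))
Function('c')(y) = Add(Rational(-58, 3), Mul(Rational(-2, 3), y)) (Function('c')(y) = Mul(Add(Add(Rational(-1, 6), Mul(Rational(1, 6), y)), 5), -4) = Mul(Add(Rational(29, 6), Mul(Rational(1, 6), y)), -4) = Add(Rational(-58, 3), Mul(Rational(-2, 3), y)))
Add(Add(Add(n, -14165), Function('c')(Mul(Add(3, 4), 5))), -40367) = Add(Add(Add(-4058, -14165), Add(Rational(-58, 3), Mul(Rational(-2, 3), Mul(Add(3, 4), 5)))), -40367) = Add(Add(-18223, Add(Rational(-58, 3), Mul(Rational(-2, 3), Mul(7, 5)))), -40367) = Add(Add(-18223, Add(Rational(-58, 3), Mul(Rational(-2, 3), 35))), -40367) = Add(Add(-18223, Add(Rational(-58, 3), Rational(-70, 3))), -40367) = Add(Add(-18223, Rational(-128, 3)), -40367) = Add(Rational(-54797, 3), -40367) = Rational(-175898, 3)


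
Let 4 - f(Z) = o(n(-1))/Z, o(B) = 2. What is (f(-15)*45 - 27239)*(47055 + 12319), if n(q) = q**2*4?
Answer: -1606244822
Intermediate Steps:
n(q) = 4*q**2
f(Z) = 4 - 2/Z
(f(-15)*45 - 27239)*(47055 + 12319) = ((4 - 2/(-15))*45 - 27239)*(47055 + 12319) = ((4 - 2*(-1/15))*45 - 27239)*59374 = ((4 + 2/15)*45 - 27239)*59374 = ((62/15)*45 - 27239)*59374 = (186 - 27239)*59374 = -27053*59374 = -1606244822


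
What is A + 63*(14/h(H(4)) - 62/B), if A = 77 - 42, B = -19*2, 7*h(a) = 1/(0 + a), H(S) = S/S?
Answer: 119924/19 ≈ 6311.8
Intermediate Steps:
H(S) = 1
h(a) = 1/(7*a) (h(a) = 1/(7*(0 + a)) = 1/(7*a))
B = -38
A = 35
A + 63*(14/h(H(4)) - 62/B) = 35 + 63*(14/(((⅐)/1)) - 62/(-38)) = 35 + 63*(14/(((⅐)*1)) - 62*(-1/38)) = 35 + 63*(14/(⅐) + 31/19) = 35 + 63*(14*7 + 31/19) = 35 + 63*(98 + 31/19) = 35 + 63*(1893/19) = 35 + 119259/19 = 119924/19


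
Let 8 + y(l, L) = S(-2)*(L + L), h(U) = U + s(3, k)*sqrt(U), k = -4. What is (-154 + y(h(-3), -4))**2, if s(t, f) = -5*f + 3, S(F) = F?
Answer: 21316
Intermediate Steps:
s(t, f) = 3 - 5*f
h(U) = U + 23*sqrt(U) (h(U) = U + (3 - 5*(-4))*sqrt(U) = U + (3 + 20)*sqrt(U) = U + 23*sqrt(U))
y(l, L) = -8 - 4*L (y(l, L) = -8 - 2*(L + L) = -8 - 4*L)
(-154 + y(h(-3), -4))**2 = (-154 + (-8 - 4*(-4)))**2 = (-154 + (-8 + 16))**2 = (-154 + 8)**2 = (-146)**2 = 21316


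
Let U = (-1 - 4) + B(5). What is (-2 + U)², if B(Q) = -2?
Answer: 81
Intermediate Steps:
U = -7 (U = (-1 - 4) - 2 = -5 - 2 = -7)
(-2 + U)² = (-2 - 7)² = (-9)² = 81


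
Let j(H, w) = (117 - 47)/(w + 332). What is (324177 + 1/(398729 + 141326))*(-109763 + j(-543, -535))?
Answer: -557282648246821832/15661595 ≈ -3.5583e+10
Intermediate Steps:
j(H, w) = 70/(332 + w)
(324177 + 1/(398729 + 141326))*(-109763 + j(-543, -535)) = (324177 + 1/(398729 + 141326))*(-109763 + 70/(332 - 535)) = (324177 + 1/540055)*(-109763 + 70/(-203)) = (324177 + 1/540055)*(-109763 + 70*(-1/203)) = 175073409736*(-109763 - 10/29)/540055 = (175073409736/540055)*(-3183137/29) = -557282648246821832/15661595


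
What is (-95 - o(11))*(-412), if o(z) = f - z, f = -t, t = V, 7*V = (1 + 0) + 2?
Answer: 241020/7 ≈ 34431.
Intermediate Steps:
V = 3/7 (V = ((1 + 0) + 2)/7 = (1 + 2)/7 = (⅐)*3 = 3/7 ≈ 0.42857)
t = 3/7 ≈ 0.42857
f = -3/7 (f = -1*3/7 = -3/7 ≈ -0.42857)
o(z) = -3/7 - z
(-95 - o(11))*(-412) = (-95 - (-3/7 - 1*11))*(-412) = (-95 - (-3/7 - 11))*(-412) = (-95 - 1*(-80/7))*(-412) = (-95 + 80/7)*(-412) = -585/7*(-412) = 241020/7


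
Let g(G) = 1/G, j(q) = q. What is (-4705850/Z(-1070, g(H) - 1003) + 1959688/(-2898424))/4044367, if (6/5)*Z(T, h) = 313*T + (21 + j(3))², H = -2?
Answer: 982016748043/244947514444199567 ≈ 4.0091e-6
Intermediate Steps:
g(G) = 1/G
Z(T, h) = 480 + 1565*T/6 (Z(T, h) = 5*(313*T + (21 + 3)²)/6 = 5*(313*T + 24²)/6 = 5*(313*T + 576)/6 = 5*(576 + 313*T)/6 = 480 + 1565*T/6)
(-4705850/Z(-1070, g(H) - 1003) + 1959688/(-2898424))/4044367 = (-4705850/(480 + (1565/6)*(-1070)) + 1959688/(-2898424))/4044367 = (-4705850/(480 - 837275/3) + 1959688*(-1/2898424))*(1/4044367) = (-4705850/(-835835/3) - 244961/362303)*(1/4044367) = (-4705850*(-3/835835) - 244961/362303)*(1/4044367) = (2823510/167167 - 244961/362303)*(1/4044367) = (982016748043/60565105601)*(1/4044367) = 982016748043/244947514444199567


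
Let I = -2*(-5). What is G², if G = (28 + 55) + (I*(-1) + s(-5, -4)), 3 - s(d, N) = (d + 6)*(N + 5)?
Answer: 5625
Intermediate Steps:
s(d, N) = 3 - (5 + N)*(6 + d) (s(d, N) = 3 - (d + 6)*(N + 5) = 3 - (6 + d)*(5 + N) = 3 - (5 + N)*(6 + d))
I = 10
G = 75 (G = (28 + 55) + (10*(-1) + (-27 - 6*(-4) - 5*(-5) - 1*(-4)*(-5))) = 83 + (-10 + (-27 + 24 + 25 - 20)) = 83 + (-10 + 2) = 83 - 8 = 75)
G² = 75² = 5625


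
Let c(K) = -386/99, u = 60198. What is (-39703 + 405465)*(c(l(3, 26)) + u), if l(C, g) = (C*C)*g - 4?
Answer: 2179654762592/99 ≈ 2.2017e+10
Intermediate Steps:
l(C, g) = -4 + g*C**2 (l(C, g) = C**2*g - 4 = g*C**2 - 4 = -4 + g*C**2)
c(K) = -386/99 (c(K) = -386*1/99 = -386/99)
(-39703 + 405465)*(c(l(3, 26)) + u) = (-39703 + 405465)*(-386/99 + 60198) = 365762*(5959216/99) = 2179654762592/99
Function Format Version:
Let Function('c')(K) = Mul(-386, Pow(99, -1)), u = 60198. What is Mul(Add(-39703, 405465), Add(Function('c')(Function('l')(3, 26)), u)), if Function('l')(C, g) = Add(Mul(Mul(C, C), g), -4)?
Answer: Rational(2179654762592, 99) ≈ 2.2017e+10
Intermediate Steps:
Function('l')(C, g) = Add(-4, Mul(g, Pow(C, 2))) (Function('l')(C, g) = Add(Mul(Pow(C, 2), g), -4) = Add(Mul(g, Pow(C, 2)), -4) = Add(-4, Mul(g, Pow(C, 2))))
Function('c')(K) = Rational(-386, 99) (Function('c')(K) = Mul(-386, Rational(1, 99)) = Rational(-386, 99))
Mul(Add(-39703, 405465), Add(Function('c')(Function('l')(3, 26)), u)) = Mul(Add(-39703, 405465), Add(Rational(-386, 99), 60198)) = Mul(365762, Rational(5959216, 99)) = Rational(2179654762592, 99)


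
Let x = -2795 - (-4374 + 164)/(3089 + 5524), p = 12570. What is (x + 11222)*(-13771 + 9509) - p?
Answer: -309469631192/8613 ≈ -3.5930e+7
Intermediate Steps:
x = -24069125/8613 (x = -2795 - (-4210)/8613 = -2795 - 1*(-4210/8613) = -2795 + 4210/8613 = -24069125/8613 ≈ -2794.5)
(x + 11222)*(-13771 + 9509) - p = (-24069125/8613 + 11222)*(-13771 + 9509) - 1*12570 = (72585961/8613)*(-4262) - 12570 = -309361365782/8613 - 12570 = -309469631192/8613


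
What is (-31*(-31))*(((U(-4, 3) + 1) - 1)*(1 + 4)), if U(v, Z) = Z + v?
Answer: -4805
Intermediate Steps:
(-31*(-31))*(((U(-4, 3) + 1) - 1)*(1 + 4)) = (-31*(-31))*((((3 - 4) + 1) - 1)*(1 + 4)) = 961*(((-1 + 1) - 1)*5) = 961*((0 - 1)*5) = 961*(-1*5) = 961*(-5) = -4805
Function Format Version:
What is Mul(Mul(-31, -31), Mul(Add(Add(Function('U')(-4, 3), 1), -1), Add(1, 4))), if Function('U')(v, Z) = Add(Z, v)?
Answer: -4805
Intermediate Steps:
Mul(Mul(-31, -31), Mul(Add(Add(Function('U')(-4, 3), 1), -1), Add(1, 4))) = Mul(Mul(-31, -31), Mul(Add(Add(Add(3, -4), 1), -1), Add(1, 4))) = Mul(961, Mul(Add(Add(-1, 1), -1), 5)) = Mul(961, Mul(Add(0, -1), 5)) = Mul(961, Mul(-1, 5)) = Mul(961, -5) = -4805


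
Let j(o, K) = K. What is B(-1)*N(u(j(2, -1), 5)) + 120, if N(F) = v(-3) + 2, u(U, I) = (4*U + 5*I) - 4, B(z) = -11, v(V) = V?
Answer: 131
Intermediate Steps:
u(U, I) = -4 + 4*U + 5*I
N(F) = -1 (N(F) = -3 + 2 = -1)
B(-1)*N(u(j(2, -1), 5)) + 120 = -11*(-1) + 120 = 11 + 120 = 131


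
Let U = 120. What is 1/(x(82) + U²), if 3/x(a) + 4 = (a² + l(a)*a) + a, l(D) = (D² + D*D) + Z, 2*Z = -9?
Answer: 369723/5324011201 ≈ 6.9444e-5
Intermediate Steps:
Z = -9/2 (Z = (½)*(-9) = -9/2 ≈ -4.5000)
l(D) = -9/2 + 2*D² (l(D) = (D² + D*D) - 9/2 = (D² + D²) - 9/2 = 2*D² - 9/2 = -9/2 + 2*D²)
x(a) = 3/(-4 + a + a² + a*(-9/2 + 2*a²)) (x(a) = 3/(-4 + ((a² + (-9/2 + 2*a²)*a) + a)) = 3/(-4 + ((a² + a*(-9/2 + 2*a²)) + a)) = 3/(-4 + (a + a² + a*(-9/2 + 2*a²))) = 3/(-4 + a + a² + a*(-9/2 + 2*a²)))
1/(x(82) + U²) = 1/(6/(-8 - 7*82 + 2*82² + 4*82³) + 120²) = 1/(6/(-8 - 574 + 2*6724 + 4*551368) + 14400) = 1/(6/(-8 - 574 + 13448 + 2205472) + 14400) = 1/(6/2218338 + 14400) = 1/(6*(1/2218338) + 14400) = 1/(1/369723 + 14400) = 1/(5324011201/369723) = 369723/5324011201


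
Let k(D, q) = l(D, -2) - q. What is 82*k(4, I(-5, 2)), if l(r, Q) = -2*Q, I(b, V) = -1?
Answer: 410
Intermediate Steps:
k(D, q) = 4 - q (k(D, q) = -2*(-2) - q = 4 - q)
82*k(4, I(-5, 2)) = 82*(4 - 1*(-1)) = 82*(4 + 1) = 82*5 = 410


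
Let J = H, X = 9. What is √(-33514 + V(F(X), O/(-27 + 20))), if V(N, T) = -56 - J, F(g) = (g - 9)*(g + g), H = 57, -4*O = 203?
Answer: I*√33627 ≈ 183.38*I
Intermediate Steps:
O = -203/4 (O = -¼*203 = -203/4 ≈ -50.750)
J = 57
F(g) = 2*g*(-9 + g) (F(g) = (-9 + g)*(2*g) = 2*g*(-9 + g))
V(N, T) = -113 (V(N, T) = -56 - 1*57 = -56 - 57 = -113)
√(-33514 + V(F(X), O/(-27 + 20))) = √(-33514 - 113) = √(-33627) = I*√33627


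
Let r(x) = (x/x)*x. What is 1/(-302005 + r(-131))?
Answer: -1/302136 ≈ -3.3098e-6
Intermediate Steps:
r(x) = x (r(x) = 1*x = x)
1/(-302005 + r(-131)) = 1/(-302005 - 131) = 1/(-302136) = -1/302136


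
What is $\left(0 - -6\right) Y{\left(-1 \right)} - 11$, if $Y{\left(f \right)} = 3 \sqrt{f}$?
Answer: $-11 + 18 i \approx -11.0 + 18.0 i$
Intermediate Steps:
$\left(0 - -6\right) Y{\left(-1 \right)} - 11 = \left(0 - -6\right) 3 \sqrt{-1} - 11 = \left(0 + 6\right) 3 i - 11 = 6 \cdot 3 i - 11 = 18 i - 11 = -11 + 18 i$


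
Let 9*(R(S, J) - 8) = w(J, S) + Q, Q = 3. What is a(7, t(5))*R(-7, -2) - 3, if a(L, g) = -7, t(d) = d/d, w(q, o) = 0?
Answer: -184/3 ≈ -61.333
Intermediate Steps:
t(d) = 1
R(S, J) = 25/3 (R(S, J) = 8 + (0 + 3)/9 = 8 + (1/9)*3 = 8 + 1/3 = 25/3)
a(7, t(5))*R(-7, -2) - 3 = -7*25/3 - 3 = -175/3 - 3 = -184/3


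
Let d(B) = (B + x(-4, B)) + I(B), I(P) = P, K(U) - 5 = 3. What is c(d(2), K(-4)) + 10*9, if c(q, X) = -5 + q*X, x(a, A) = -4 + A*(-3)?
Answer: 37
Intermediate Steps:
x(a, A) = -4 - 3*A
K(U) = 8 (K(U) = 5 + 3 = 8)
d(B) = -4 - B (d(B) = (B + (-4 - 3*B)) + B = (-4 - 2*B) + B = -4 - B)
c(q, X) = -5 + X*q
c(d(2), K(-4)) + 10*9 = (-5 + 8*(-4 - 1*2)) + 10*9 = (-5 + 8*(-4 - 2)) + 90 = (-5 + 8*(-6)) + 90 = (-5 - 48) + 90 = -53 + 90 = 37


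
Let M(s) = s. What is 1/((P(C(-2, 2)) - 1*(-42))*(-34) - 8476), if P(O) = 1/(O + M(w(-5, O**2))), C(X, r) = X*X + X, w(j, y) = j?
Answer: -3/29678 ≈ -0.00010108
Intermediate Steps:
C(X, r) = X + X**2 (C(X, r) = X**2 + X = X + X**2)
P(O) = 1/(-5 + O) (P(O) = 1/(O - 5) = 1/(-5 + O))
1/((P(C(-2, 2)) - 1*(-42))*(-34) - 8476) = 1/((1/(-5 - 2*(1 - 2)) - 1*(-42))*(-34) - 8476) = 1/((1/(-5 - 2*(-1)) + 42)*(-34) - 8476) = 1/((1/(-5 + 2) + 42)*(-34) - 8476) = 1/((1/(-3) + 42)*(-34) - 8476) = 1/((-1/3 + 42)*(-34) - 8476) = 1/((125/3)*(-34) - 8476) = 1/(-4250/3 - 8476) = 1/(-29678/3) = -3/29678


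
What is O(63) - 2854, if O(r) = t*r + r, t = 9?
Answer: -2224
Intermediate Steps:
O(r) = 10*r (O(r) = 9*r + r = 10*r)
O(63) - 2854 = 10*63 - 2854 = 630 - 2854 = -2224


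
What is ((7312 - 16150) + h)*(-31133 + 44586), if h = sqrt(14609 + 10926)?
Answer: -118897614 + 13453*sqrt(25535) ≈ -1.1675e+8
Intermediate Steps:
h = sqrt(25535) ≈ 159.80
((7312 - 16150) + h)*(-31133 + 44586) = ((7312 - 16150) + sqrt(25535))*(-31133 + 44586) = (-8838 + sqrt(25535))*13453 = -118897614 + 13453*sqrt(25535)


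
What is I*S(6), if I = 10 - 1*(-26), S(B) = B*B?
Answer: 1296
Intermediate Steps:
S(B) = B²
I = 36 (I = 10 + 26 = 36)
I*S(6) = 36*6² = 36*36 = 1296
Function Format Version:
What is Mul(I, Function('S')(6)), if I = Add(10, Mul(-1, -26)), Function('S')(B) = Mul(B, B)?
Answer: 1296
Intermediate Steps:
Function('S')(B) = Pow(B, 2)
I = 36 (I = Add(10, 26) = 36)
Mul(I, Function('S')(6)) = Mul(36, Pow(6, 2)) = Mul(36, 36) = 1296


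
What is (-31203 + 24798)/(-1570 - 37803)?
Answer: 6405/39373 ≈ 0.16267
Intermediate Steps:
(-31203 + 24798)/(-1570 - 37803) = -6405/(-39373) = -6405*(-1/39373) = 6405/39373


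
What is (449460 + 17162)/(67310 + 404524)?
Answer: 233311/235917 ≈ 0.98895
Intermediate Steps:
(449460 + 17162)/(67310 + 404524) = 466622/471834 = 466622*(1/471834) = 233311/235917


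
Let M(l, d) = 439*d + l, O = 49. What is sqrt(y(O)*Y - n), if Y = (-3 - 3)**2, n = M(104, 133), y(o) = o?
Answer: 3*I*sqrt(6303) ≈ 238.17*I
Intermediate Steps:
M(l, d) = l + 439*d
n = 58491 (n = 104 + 439*133 = 104 + 58387 = 58491)
Y = 36 (Y = (-6)**2 = 36)
sqrt(y(O)*Y - n) = sqrt(49*36 - 1*58491) = sqrt(1764 - 58491) = sqrt(-56727) = 3*I*sqrt(6303)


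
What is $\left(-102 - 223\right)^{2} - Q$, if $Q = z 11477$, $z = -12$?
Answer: $243349$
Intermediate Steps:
$Q = -137724$ ($Q = \left(-12\right) 11477 = -137724$)
$\left(-102 - 223\right)^{2} - Q = \left(-102 - 223\right)^{2} - -137724 = \left(-325\right)^{2} + 137724 = 105625 + 137724 = 243349$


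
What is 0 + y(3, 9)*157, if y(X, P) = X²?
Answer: 1413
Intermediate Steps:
0 + y(3, 9)*157 = 0 + 3²*157 = 0 + 9*157 = 0 + 1413 = 1413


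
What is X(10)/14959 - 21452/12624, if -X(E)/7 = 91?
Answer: -11747927/6744372 ≈ -1.7419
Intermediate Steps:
X(E) = -637 (X(E) = -7*91 = -637)
X(10)/14959 - 21452/12624 = -637/14959 - 21452/12624 = -637*1/14959 - 21452*1/12624 = -91/2137 - 5363/3156 = -11747927/6744372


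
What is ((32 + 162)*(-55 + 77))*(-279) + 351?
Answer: -1190421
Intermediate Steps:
((32 + 162)*(-55 + 77))*(-279) + 351 = (194*22)*(-279) + 351 = 4268*(-279) + 351 = -1190772 + 351 = -1190421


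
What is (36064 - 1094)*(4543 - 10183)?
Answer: -197230800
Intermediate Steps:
(36064 - 1094)*(4543 - 10183) = 34970*(-5640) = -197230800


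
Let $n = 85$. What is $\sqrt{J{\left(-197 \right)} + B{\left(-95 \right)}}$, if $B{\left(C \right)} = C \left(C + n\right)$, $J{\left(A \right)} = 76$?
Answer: $3 \sqrt{114} \approx 32.031$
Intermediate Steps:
$B{\left(C \right)} = C \left(85 + C\right)$ ($B{\left(C \right)} = C \left(C + 85\right) = C \left(85 + C\right)$)
$\sqrt{J{\left(-197 \right)} + B{\left(-95 \right)}} = \sqrt{76 - 95 \left(85 - 95\right)} = \sqrt{76 - -950} = \sqrt{76 + 950} = \sqrt{1026} = 3 \sqrt{114}$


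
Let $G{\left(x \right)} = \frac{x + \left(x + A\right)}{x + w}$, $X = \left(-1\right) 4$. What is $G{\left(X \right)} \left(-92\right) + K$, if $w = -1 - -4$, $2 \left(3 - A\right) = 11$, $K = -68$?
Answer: $-1034$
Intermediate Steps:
$A = - \frac{5}{2}$ ($A = 3 - \frac{11}{2} = - \frac{5}{2} \approx -2.5$)
$w = 3$ ($w = -1 + 4 = 3$)
$X = -4$
$G{\left(x \right)} = \frac{- \frac{5}{2} + 2 x}{3 + x}$ ($G{\left(x \right)} = \frac{x + \left(x - \frac{5}{2}\right)}{x + 3} = \frac{x + \left(- \frac{5}{2} + x\right)}{3 + x} = \frac{- \frac{5}{2} + 2 x}{3 + x}$)
$G{\left(X \right)} \left(-92\right) + K = \frac{-5 + 4 \left(-4\right)}{2 \left(3 - 4\right)} \left(-92\right) - 68 = \frac{-5 - 16}{2 \left(-1\right)} \left(-92\right) - 68 = \frac{1}{2} \left(-1\right) \left(-21\right) \left(-92\right) - 68 = \frac{21}{2} \left(-92\right) - 68 = -966 - 68 = -1034$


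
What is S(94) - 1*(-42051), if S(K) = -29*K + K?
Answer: 39419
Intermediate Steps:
S(K) = -28*K
S(94) - 1*(-42051) = -28*94 - 1*(-42051) = -2632 + 42051 = 39419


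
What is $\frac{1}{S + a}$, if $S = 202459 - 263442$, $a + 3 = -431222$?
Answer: $- \frac{1}{492208} \approx -2.0317 \cdot 10^{-6}$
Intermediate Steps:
$a = -431225$ ($a = -3 - 431222 = -431225$)
$S = -60983$ ($S = 202459 - 263442 = -60983$)
$\frac{1}{S + a} = \frac{1}{-60983 - 431225} = \frac{1}{-492208} = - \frac{1}{492208}$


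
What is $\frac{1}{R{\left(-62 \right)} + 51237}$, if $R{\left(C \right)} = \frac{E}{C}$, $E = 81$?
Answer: $\frac{62}{3176613} \approx 1.9518 \cdot 10^{-5}$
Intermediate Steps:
$R{\left(C \right)} = \frac{81}{C}$
$\frac{1}{R{\left(-62 \right)} + 51237} = \frac{1}{\frac{81}{-62} + 51237} = \frac{1}{81 \left(- \frac{1}{62}\right) + 51237} = \frac{1}{- \frac{81}{62} + 51237} = \frac{1}{\frac{3176613}{62}} = \frac{62}{3176613}$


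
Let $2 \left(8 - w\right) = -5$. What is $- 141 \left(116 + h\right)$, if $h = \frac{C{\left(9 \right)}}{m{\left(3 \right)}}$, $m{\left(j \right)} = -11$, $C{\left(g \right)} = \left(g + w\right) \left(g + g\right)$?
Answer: $- \frac{130425}{11} \approx -11857.0$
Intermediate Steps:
$w = \frac{21}{2}$ ($w = 8 - - \frac{5}{2} = 8 + \frac{5}{2} = \frac{21}{2} \approx 10.5$)
$C{\left(g \right)} = 2 g \left(\frac{21}{2} + g\right)$ ($C{\left(g \right)} = \left(g + \frac{21}{2}\right) \left(g + g\right) = \left(\frac{21}{2} + g\right) 2 g = 2 g \left(\frac{21}{2} + g\right)$)
$h = - \frac{351}{11}$ ($h = \frac{9 \left(21 + 2 \cdot 9\right)}{-11} = 9 \left(21 + 18\right) \left(- \frac{1}{11}\right) = 9 \cdot 39 \left(- \frac{1}{11}\right) = 351 \left(- \frac{1}{11}\right) = - \frac{351}{11} \approx -31.909$)
$- 141 \left(116 + h\right) = - 141 \left(116 - \frac{351}{11}\right) = \left(-141\right) \frac{925}{11} = - \frac{130425}{11}$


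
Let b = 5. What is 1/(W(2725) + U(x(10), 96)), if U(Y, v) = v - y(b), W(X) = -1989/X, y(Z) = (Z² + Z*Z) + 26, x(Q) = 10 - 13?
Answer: 2725/52511 ≈ 0.051894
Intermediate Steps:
x(Q) = -3
y(Z) = 26 + 2*Z² (y(Z) = (Z² + Z²) + 26 = 2*Z² + 26 = 26 + 2*Z²)
U(Y, v) = -76 + v (U(Y, v) = v - (26 + 2*5²) = v - (26 + 2*25) = v - (26 + 50) = v - 1*76 = v - 76 = -76 + v)
1/(W(2725) + U(x(10), 96)) = 1/(-1989/2725 + (-76 + 96)) = 1/(-1989*1/2725 + 20) = 1/(-1989/2725 + 20) = 1/(52511/2725) = 2725/52511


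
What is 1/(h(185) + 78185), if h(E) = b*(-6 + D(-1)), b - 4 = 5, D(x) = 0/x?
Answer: 1/78131 ≈ 1.2799e-5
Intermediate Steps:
D(x) = 0
b = 9 (b = 4 + 5 = 9)
h(E) = -54 (h(E) = 9*(-6 + 0) = 9*(-6) = -54)
1/(h(185) + 78185) = 1/(-54 + 78185) = 1/78131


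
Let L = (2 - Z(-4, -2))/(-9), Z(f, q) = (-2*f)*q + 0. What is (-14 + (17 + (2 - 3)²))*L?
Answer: -8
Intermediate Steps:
Z(f, q) = -2*f*q (Z(f, q) = -2*f*q + 0 = -2*f*q)
L = -2 (L = (2 - (-2)*(-4)*(-2))/(-9) = (2 - 1*(-16))*(-⅑) = (2 + 16)*(-⅑) = 18*(-⅑) = -2)
(-14 + (17 + (2 - 3)²))*L = (-14 + (17 + (2 - 3)²))*(-2) = (-14 + (17 + (-1)²))*(-2) = (-14 + (17 + 1))*(-2) = (-14 + 18)*(-2) = 4*(-2) = -8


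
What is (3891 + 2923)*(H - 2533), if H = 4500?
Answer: 13403138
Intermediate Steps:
(3891 + 2923)*(H - 2533) = (3891 + 2923)*(4500 - 2533) = 6814*1967 = 13403138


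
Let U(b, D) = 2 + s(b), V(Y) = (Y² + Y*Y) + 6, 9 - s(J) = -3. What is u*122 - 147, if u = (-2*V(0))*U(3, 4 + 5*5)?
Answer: -20643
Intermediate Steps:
s(J) = 12 (s(J) = 9 - 1*(-3) = 9 + 3 = 12)
V(Y) = 6 + 2*Y² (V(Y) = (Y² + Y²) + 6 = 2*Y² + 6 = 6 + 2*Y²)
U(b, D) = 14 (U(b, D) = 2 + 12 = 14)
u = -168 (u = -2*(6 + 2*0²)*14 = -2*(6 + 2*0)*14 = -2*(6 + 0)*14 = -2*6*14 = -12*14 = -168)
u*122 - 147 = -168*122 - 147 = -20496 - 147 = -20643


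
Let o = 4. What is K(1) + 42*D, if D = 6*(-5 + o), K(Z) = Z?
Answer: -251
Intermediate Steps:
D = -6 (D = 6*(-5 + 4) = 6*(-1) = -6)
K(1) + 42*D = 1 + 42*(-6) = 1 - 252 = -251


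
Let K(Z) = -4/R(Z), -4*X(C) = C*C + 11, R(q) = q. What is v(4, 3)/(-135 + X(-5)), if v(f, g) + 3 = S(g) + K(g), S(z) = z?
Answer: 1/108 ≈ 0.0092593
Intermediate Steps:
X(C) = -11/4 - C²/4 (X(C) = -(C*C + 11)/4 = -(C² + 11)/4 = -(11 + C²)/4 = -11/4 - C²/4)
K(Z) = -4/Z
v(f, g) = -3 + g - 4/g (v(f, g) = -3 + (g - 4/g) = -3 + g - 4/g)
v(4, 3)/(-135 + X(-5)) = (-3 + 3 - 4/3)/(-135 + (-11/4 - ¼*(-5)²)) = (-3 + 3 - 4*⅓)/(-135 + (-11/4 - ¼*25)) = (-3 + 3 - 4/3)/(-135 + (-11/4 - 25/4)) = -4/(3*(-135 - 9)) = -4/3/(-144) = -4/3*(-1/144) = 1/108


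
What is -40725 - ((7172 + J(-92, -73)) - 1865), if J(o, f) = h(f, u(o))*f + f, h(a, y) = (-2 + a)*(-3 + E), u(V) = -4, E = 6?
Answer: -62384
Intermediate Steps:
h(a, y) = -6 + 3*a (h(a, y) = (-2 + a)*(-3 + 6) = (-2 + a)*3 = -6 + 3*a)
J(o, f) = f + f*(-6 + 3*f) (J(o, f) = (-6 + 3*f)*f + f = f*(-6 + 3*f) + f = f + f*(-6 + 3*f))
-40725 - ((7172 + J(-92, -73)) - 1865) = -40725 - ((7172 - 73*(-5 + 3*(-73))) - 1865) = -40725 - ((7172 - 73*(-5 - 219)) - 1865) = -40725 - ((7172 - 73*(-224)) - 1865) = -40725 - ((7172 + 16352) - 1865) = -40725 - (23524 - 1865) = -40725 - 1*21659 = -40725 - 21659 = -62384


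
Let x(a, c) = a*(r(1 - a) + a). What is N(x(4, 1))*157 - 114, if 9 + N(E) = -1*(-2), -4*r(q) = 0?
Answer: -1213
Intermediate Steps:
r(q) = 0 (r(q) = -¼*0 = 0)
x(a, c) = a² (x(a, c) = a*(0 + a) = a*a = a²)
N(E) = -7 (N(E) = -9 - 1*(-2) = -9 + 2 = -7)
N(x(4, 1))*157 - 114 = -7*157 - 114 = -1099 - 114 = -1213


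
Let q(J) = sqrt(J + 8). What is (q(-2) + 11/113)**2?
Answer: 76735/12769 + 22*sqrt(6)/113 ≈ 6.4864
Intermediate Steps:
q(J) = sqrt(8 + J)
(q(-2) + 11/113)**2 = (sqrt(8 - 2) + 11/113)**2 = (sqrt(6) + 11*(1/113))**2 = (sqrt(6) + 11/113)**2 = (11/113 + sqrt(6))**2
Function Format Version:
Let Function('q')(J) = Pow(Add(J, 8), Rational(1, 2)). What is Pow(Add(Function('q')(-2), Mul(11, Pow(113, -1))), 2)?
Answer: Add(Rational(76735, 12769), Mul(Rational(22, 113), Pow(6, Rational(1, 2)))) ≈ 6.4864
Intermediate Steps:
Function('q')(J) = Pow(Add(8, J), Rational(1, 2))
Pow(Add(Function('q')(-2), Mul(11, Pow(113, -1))), 2) = Pow(Add(Pow(Add(8, -2), Rational(1, 2)), Mul(11, Pow(113, -1))), 2) = Pow(Add(Pow(6, Rational(1, 2)), Mul(11, Rational(1, 113))), 2) = Pow(Add(Pow(6, Rational(1, 2)), Rational(11, 113)), 2) = Pow(Add(Rational(11, 113), Pow(6, Rational(1, 2))), 2)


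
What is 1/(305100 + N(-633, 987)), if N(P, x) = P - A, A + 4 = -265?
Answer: 1/304736 ≈ 3.2815e-6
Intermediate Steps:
A = -269 (A = -4 - 265 = -269)
N(P, x) = 269 + P (N(P, x) = P - 1*(-269) = P + 269 = 269 + P)
1/(305100 + N(-633, 987)) = 1/(305100 + (269 - 633)) = 1/(305100 - 364) = 1/304736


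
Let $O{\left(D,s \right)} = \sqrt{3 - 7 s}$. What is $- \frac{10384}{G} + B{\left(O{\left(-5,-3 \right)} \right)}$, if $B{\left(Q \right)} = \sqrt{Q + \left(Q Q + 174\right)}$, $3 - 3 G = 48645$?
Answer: $\frac{472}{737} + \sqrt{198 + 2 \sqrt{6}} \approx 14.885$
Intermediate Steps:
$G = -16214$ ($G = 1 - 16215 = -16214$)
$B{\left(Q \right)} = \sqrt{174 + Q + Q^{2}}$ ($B{\left(Q \right)} = \sqrt{Q + \left(Q^{2} + 174\right)} = \sqrt{Q + \left(174 + Q^{2}\right)} = \sqrt{174 + Q + Q^{2}}$)
$- \frac{10384}{G} + B{\left(O{\left(-5,-3 \right)} \right)} = - \frac{10384}{-16214} + \sqrt{174 + \sqrt{3 - -21} + \left(\sqrt{3 - -21}\right)^{2}} = \left(-10384\right) \left(- \frac{1}{16214}\right) + \sqrt{174 + \sqrt{3 + 21} + \left(\sqrt{3 + 21}\right)^{2}} = \frac{472}{737} + \sqrt{174 + \sqrt{24} + \left(\sqrt{24}\right)^{2}} = \frac{472}{737} + \sqrt{174 + 2 \sqrt{6} + \left(2 \sqrt{6}\right)^{2}} = \frac{472}{737} + \sqrt{174 + 2 \sqrt{6} + 24} = \frac{472}{737} + \sqrt{198 + 2 \sqrt{6}}$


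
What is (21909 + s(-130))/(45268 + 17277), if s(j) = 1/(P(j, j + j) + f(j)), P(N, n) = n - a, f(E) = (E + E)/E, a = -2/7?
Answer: 39523829/112831180 ≈ 0.35029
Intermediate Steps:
a = -2/7 (a = -2*1/7 = -2/7 ≈ -0.28571)
f(E) = 2 (f(E) = (2*E)/E = 2)
P(N, n) = 2/7 + n (P(N, n) = n - 1*(-2/7) = n + 2/7 = 2/7 + n)
s(j) = 1/(16/7 + 2*j) (s(j) = 1/((2/7 + (j + j)) + 2) = 1/((2/7 + 2*j) + 2) = 1/(16/7 + 2*j))
(21909 + s(-130))/(45268 + 17277) = (21909 + 7/(2*(8 + 7*(-130))))/(45268 + 17277) = (21909 + 7/(2*(8 - 910)))/62545 = (21909 + (7/2)/(-902))*(1/62545) = (21909 + (7/2)*(-1/902))*(1/62545) = (21909 - 7/1804)*(1/62545) = (39523829/1804)*(1/62545) = 39523829/112831180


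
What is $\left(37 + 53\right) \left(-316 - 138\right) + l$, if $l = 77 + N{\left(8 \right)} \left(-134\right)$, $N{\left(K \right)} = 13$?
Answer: $-42525$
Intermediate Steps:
$l = -1665$ ($l = 77 + 13 \left(-134\right) = 77 - 1742 = -1665$)
$\left(37 + 53\right) \left(-316 - 138\right) + l = \left(37 + 53\right) \left(-316 - 138\right) - 1665 = 90 \left(-454\right) - 1665 = -40860 - 1665 = -42525$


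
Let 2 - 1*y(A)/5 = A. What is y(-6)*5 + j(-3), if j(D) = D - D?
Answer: 200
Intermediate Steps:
j(D) = 0
y(A) = 10 - 5*A
y(-6)*5 + j(-3) = (10 - 5*(-6))*5 + 0 = (10 + 30)*5 + 0 = 40*5 + 0 = 200 + 0 = 200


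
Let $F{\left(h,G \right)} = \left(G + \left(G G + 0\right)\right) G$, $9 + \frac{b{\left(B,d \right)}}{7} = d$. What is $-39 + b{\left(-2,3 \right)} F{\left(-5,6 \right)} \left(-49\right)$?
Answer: $518577$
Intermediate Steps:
$b{\left(B,d \right)} = -63 + 7 d$
$F{\left(h,G \right)} = G \left(G + G^{2}\right)$ ($F{\left(h,G \right)} = \left(G + \left(G^{2} + 0\right)\right) G = \left(G + G^{2}\right) G = G \left(G + G^{2}\right)$)
$-39 + b{\left(-2,3 \right)} F{\left(-5,6 \right)} \left(-49\right) = -39 + \left(-63 + 7 \cdot 3\right) 6^{2} \left(1 + 6\right) \left(-49\right) = -39 + \left(-63 + 21\right) 36 \cdot 7 \left(-49\right) = -39 + \left(-42\right) 252 \left(-49\right) = -39 - -518616 = -39 + 518616 = 518577$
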